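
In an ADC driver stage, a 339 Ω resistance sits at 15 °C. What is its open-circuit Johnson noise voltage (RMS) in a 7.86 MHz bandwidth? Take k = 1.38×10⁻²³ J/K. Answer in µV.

T = 15 °C + 273.15 = 288.15 K
V_n = √(4kTRB)
4kTRB = 4 × 1.38×10⁻²³ × 288.15 × 3.39×10² × 7.86×10⁶ = 4.24×10⁻¹¹ V²
V_n = √(4.24×10⁻¹¹) = 6.51×10⁻⁶ V = 6.51 µV

6.51 µV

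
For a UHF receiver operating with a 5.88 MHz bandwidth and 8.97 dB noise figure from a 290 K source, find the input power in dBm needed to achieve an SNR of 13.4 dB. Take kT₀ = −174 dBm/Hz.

Sensitivity = −174 + 10 log₁₀(B) + NF + SNR_min
= −174 + 67.69 + 8.97 + 13.4
= −83.94 dBm → −83.9 dBm

−83.9 dBm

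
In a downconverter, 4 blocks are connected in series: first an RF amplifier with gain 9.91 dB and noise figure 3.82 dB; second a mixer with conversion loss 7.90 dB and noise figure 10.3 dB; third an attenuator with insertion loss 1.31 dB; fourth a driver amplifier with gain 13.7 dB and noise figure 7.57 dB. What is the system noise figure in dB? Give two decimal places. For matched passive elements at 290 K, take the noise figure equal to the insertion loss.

Convert to linear (a loss of L dB is a gain of −L dB): F_i = 10^(NF_i/10), G_i = 10^(G_i,dB/10)
  Stage 1: F_1 = 10^(3.82/10) = 2.410, G_1 = 10^(9.91/10) = 9.795
  Stage 2: F_2 = 10^(10.3/10) = 10.72, G_2 = 10^(−7.90/10) = 0.1622
  Stage 3: F_3 = 10^(1.31/10) = 1.352, G_3 = 10^(−1.31/10) = 0.7396
  Stage 4: F_4 = 10^(7.57/10) = 5.715, G_4 = 10^(13.7/10) = 23.44
Friis cascade:
  F = 2.410 + (10.72 − 1)/9.795 + (1.352 − 1)/1.589 + (5.715 − 1)/1.175 = 7.636
NF = 10 log₁₀(7.636) = 8.83 dB

8.83 dB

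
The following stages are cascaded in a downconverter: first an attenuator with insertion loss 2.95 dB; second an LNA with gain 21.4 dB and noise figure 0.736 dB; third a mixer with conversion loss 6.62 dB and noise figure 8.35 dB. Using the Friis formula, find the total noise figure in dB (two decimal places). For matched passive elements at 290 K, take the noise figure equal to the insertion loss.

3.84 dB

Convert to linear (a loss of L dB is a gain of −L dB): F_i = 10^(NF_i/10), G_i = 10^(G_i,dB/10)
  Stage 1: F_1 = 10^(2.95/10) = 1.972, G_1 = 10^(−2.95/10) = 0.5070
  Stage 2: F_2 = 10^(0.736/10) = 1.185, G_2 = 10^(21.4/10) = 138.0
  Stage 3: F_3 = 10^(8.35/10) = 6.839, G_3 = 10^(−6.62/10) = 0.2178
Friis cascade:
  F = 1.972 + (1.185 − 1)/0.5070 + (6.839 − 1)/69.98 = 2.420
NF = 10 log₁₀(2.420) = 3.84 dB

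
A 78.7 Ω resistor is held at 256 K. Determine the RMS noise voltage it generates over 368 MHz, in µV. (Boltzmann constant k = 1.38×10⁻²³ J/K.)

20.2 µV

V_n = √(4kTRB)
4kTRB = 4 × 1.38×10⁻²³ × 256 × 7.87×10¹ × 3.68×10⁸ = 4.09×10⁻¹⁰ V²
V_n = √(4.09×10⁻¹⁰) = 2.02×10⁻⁵ V = 20.2 µV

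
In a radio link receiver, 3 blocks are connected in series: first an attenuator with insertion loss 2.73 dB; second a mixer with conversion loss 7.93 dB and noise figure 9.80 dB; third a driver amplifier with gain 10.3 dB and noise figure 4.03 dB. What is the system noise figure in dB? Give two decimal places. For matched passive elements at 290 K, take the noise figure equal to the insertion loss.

15.53 dB

Convert to linear (a loss of L dB is a gain of −L dB): F_i = 10^(NF_i/10), G_i = 10^(G_i,dB/10)
  Stage 1: F_1 = 10^(2.73/10) = 1.875, G_1 = 10^(−2.73/10) = 0.5333
  Stage 2: F_2 = 10^(9.80/10) = 9.550, G_2 = 10^(−7.93/10) = 0.1611
  Stage 3: F_3 = 10^(4.03/10) = 2.529, G_3 = 10^(10.3/10) = 10.72
Friis cascade:
  F = 1.875 + (9.550 − 1)/0.5333 + (2.529 − 1)/0.08590 = 35.71
NF = 10 log₁₀(35.71) = 15.53 dB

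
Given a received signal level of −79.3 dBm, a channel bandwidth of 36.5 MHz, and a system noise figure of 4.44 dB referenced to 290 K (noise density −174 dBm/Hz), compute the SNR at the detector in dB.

Noise floor: N = −174 + 10 log₁₀(B) + NF
10 log₁₀(3.65×10⁷) = 75.62 dB
N = −174 + 75.62 + 4.44 = −93.94 dBm
SNR = P_sig − N = −79.3 − (−93.94) = 14.64 dB → 14.6 dB

14.6 dB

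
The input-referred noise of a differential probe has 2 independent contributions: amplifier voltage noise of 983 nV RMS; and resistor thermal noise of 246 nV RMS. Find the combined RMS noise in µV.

Uncorrelated sources add in power (mean-square): V_tot = √(ΣV_i²)
V_tot = √[(9.83×10⁻⁷)² + (2.46×10⁻⁷)²] = 1.01×10⁻⁶ V = 1.01 µV

1.01 µV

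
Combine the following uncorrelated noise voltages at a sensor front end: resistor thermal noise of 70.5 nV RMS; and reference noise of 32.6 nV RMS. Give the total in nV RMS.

77.7 nV

Uncorrelated sources add in power (mean-square): V_tot = √(ΣV_i²)
V_tot = √[(7.05×10⁻⁸)² + (3.26×10⁻⁸)²] = 7.77×10⁻⁸ V = 77.7 nV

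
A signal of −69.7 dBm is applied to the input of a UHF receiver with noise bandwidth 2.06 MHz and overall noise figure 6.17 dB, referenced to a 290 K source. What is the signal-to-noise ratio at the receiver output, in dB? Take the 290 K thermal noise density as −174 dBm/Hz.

35.0 dB

Noise floor: N = −174 + 10 log₁₀(B) + NF
10 log₁₀(2.06×10⁶) = 63.14 dB
N = −174 + 63.14 + 6.17 = −104.69 dBm
SNR = P_sig − N = −69.7 − (−104.69) = 34.99 dB → 35.0 dB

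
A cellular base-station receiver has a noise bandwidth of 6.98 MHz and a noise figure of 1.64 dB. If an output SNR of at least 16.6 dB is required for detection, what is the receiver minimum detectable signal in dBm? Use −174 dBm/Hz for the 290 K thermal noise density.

−87.3 dBm

Sensitivity = −174 + 10 log₁₀(B) + NF + SNR_min
= −174 + 68.44 + 1.64 + 16.6
= −87.32 dBm → −87.3 dBm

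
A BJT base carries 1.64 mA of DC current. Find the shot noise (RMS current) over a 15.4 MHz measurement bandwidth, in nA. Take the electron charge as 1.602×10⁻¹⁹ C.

I_n = √(2qI·B)
2qI·B = 2 × 1.602×10⁻¹⁹ × 1.64×10⁻³ × 1.54×10⁷ = 8.09×10⁻¹⁵ A²
I_n = √(8.09×10⁻¹⁵) = 9.00×10⁻⁸ A = 90.0 nA

90.0 nA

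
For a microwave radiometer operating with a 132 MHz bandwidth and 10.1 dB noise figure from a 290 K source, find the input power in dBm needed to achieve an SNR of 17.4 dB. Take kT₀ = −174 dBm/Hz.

Sensitivity = −174 + 10 log₁₀(B) + NF + SNR_min
= −174 + 81.21 + 10.1 + 17.4
= −65.29 dBm → −65.3 dBm

−65.3 dBm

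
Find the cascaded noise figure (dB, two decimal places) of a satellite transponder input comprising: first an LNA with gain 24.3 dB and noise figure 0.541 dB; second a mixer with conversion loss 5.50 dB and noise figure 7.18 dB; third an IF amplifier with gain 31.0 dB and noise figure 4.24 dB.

0.68 dB

Convert to linear (a loss of L dB is a gain of −L dB): F_i = 10^(NF_i/10), G_i = 10^(G_i,dB/10)
  Stage 1: F_1 = 10^(0.541/10) = 1.133, G_1 = 10^(24.3/10) = 269.2
  Stage 2: F_2 = 10^(7.18/10) = 5.224, G_2 = 10^(−5.50/10) = 0.2818
  Stage 3: F_3 = 10^(4.24/10) = 2.655, G_3 = 10^(31.0/10) = 1259
Friis cascade:
  F = 1.133 + (5.224 − 1)/269.2 + (2.655 − 1)/75.86 = 1.170
NF = 10 log₁₀(1.170) = 0.68 dB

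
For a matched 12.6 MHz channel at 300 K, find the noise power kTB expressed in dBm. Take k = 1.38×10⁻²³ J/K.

−102.8 dBm

P_n = kTB = 1.38×10⁻²³ × 300 × 1.26×10⁷ = 5.22×10⁻¹⁴ W
In dBm: 10 log₁₀(5.22×10⁻¹⁴ / 10⁻³) = −102.8 dBm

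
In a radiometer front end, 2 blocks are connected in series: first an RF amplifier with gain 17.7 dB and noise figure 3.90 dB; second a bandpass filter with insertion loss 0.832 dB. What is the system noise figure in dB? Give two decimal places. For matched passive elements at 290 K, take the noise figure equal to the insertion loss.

3.91 dB

Convert to linear (a loss of L dB is a gain of −L dB): F_i = 10^(NF_i/10), G_i = 10^(G_i,dB/10)
  Stage 1: F_1 = 10^(3.90/10) = 2.455, G_1 = 10^(17.7/10) = 58.88
  Stage 2: F_2 = 10^(0.832/10) = 1.211, G_2 = 10^(−0.832/10) = 0.8257
Friis cascade:
  F = 2.455 + (1.211 − 1)/58.88 = 2.458
NF = 10 log₁₀(2.458) = 3.91 dB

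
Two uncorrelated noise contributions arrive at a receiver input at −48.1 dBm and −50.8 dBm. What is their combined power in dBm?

−46.2 dBm

Convert to linear, add, convert back:
P₁ = 1.55×10⁻⁸ W, P₂ = 8.32×10⁻⁹ W
P_tot = 2.38×10⁻⁸ W → 10 log₁₀(P_tot / 10⁻³) = −46.2 dBm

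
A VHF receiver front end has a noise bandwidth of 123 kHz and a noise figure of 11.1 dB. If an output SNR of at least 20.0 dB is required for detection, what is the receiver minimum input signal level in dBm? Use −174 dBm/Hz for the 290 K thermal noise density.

−92.0 dBm

Sensitivity = −174 + 10 log₁₀(B) + NF + SNR_min
= −174 + 50.9 + 11.1 + 20.0
= −92.0 dBm → −92.0 dBm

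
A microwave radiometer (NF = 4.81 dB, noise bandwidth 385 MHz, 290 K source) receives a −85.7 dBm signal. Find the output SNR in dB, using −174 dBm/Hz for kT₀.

Noise floor: N = −174 + 10 log₁₀(B) + NF
10 log₁₀(3.85×10⁸) = 85.85 dB
N = −174 + 85.85 + 4.81 = −83.34 dBm
SNR = P_sig − N = −85.7 − (−83.34) = −2.36 dB → −2.4 dB

−2.4 dB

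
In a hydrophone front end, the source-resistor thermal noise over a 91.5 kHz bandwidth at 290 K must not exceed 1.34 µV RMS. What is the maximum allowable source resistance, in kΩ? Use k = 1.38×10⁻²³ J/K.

1.23 kΩ

Johnson–Nyquist: V_n = √(4kTRB) ⇒ R = V_n² / (4kTB)
4kTB = 4 × 1.38×10⁻²³ × 290 × 9.15×10⁴ = 1.46×10⁻¹⁵
R = (1.34×10⁻⁶)² / 1.46×10⁻¹⁵ = 1.23×10³ Ω = 1.23 kΩ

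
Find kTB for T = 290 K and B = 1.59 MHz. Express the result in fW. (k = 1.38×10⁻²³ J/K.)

P_n = kTB = 1.38×10⁻²³ × 290 × 1.59×10⁶ = 6.36×10⁻¹⁵ W = 6.36 fW

6.36 fW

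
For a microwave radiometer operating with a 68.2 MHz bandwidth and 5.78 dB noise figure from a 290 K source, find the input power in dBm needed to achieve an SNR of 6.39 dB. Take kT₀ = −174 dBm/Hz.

−83.5 dBm

Sensitivity = −174 + 10 log₁₀(B) + NF + SNR_min
= −174 + 78.34 + 5.78 + 6.39
= −83.49 dBm → −83.5 dBm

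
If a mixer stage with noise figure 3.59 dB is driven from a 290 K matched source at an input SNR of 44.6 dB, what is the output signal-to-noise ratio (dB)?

41.01 dB

By definition F = SNR_in/SNR_out, so in dB: SNR_out = SNR_in − NF
SNR_out = 44.6 − 3.59 = 41.01 dB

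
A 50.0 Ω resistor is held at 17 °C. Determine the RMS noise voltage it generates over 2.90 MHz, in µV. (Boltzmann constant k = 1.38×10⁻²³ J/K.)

1.52 µV

T = 17 °C + 273.15 = 290.15 K
V_n = √(4kTRB)
4kTRB = 4 × 1.38×10⁻²³ × 290.15 × 5.00×10¹ × 2.90×10⁶ = 2.32×10⁻¹² V²
V_n = √(2.32×10⁻¹²) = 1.52×10⁻⁶ V = 1.52 µV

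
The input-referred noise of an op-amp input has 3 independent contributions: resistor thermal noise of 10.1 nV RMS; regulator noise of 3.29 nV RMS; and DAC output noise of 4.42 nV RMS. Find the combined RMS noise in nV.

11.5 nV

Uncorrelated sources add in power (mean-square): V_tot = √(ΣV_i²)
V_tot = √[(1.01×10⁻⁸)² + (3.29×10⁻⁹)² + (4.42×10⁻⁹)²] = 1.15×10⁻⁸ V = 11.5 nV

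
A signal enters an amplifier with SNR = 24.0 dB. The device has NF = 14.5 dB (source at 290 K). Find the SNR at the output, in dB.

By definition F = SNR_in/SNR_out, so in dB: SNR_out = SNR_in − NF
SNR_out = 24.0 − 14.5 = 9.5 dB

9.5 dB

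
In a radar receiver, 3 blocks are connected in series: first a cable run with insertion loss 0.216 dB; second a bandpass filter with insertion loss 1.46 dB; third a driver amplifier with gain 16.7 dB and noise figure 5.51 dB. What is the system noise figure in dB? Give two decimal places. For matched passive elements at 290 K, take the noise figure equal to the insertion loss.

7.19 dB

Convert to linear (a loss of L dB is a gain of −L dB): F_i = 10^(NF_i/10), G_i = 10^(G_i,dB/10)
  Stage 1: F_1 = 10^(0.216/10) = 1.051, G_1 = 10^(−0.216/10) = 0.9515
  Stage 2: F_2 = 10^(1.46/10) = 1.400, G_2 = 10^(−1.46/10) = 0.7145
  Stage 3: F_3 = 10^(5.51/10) = 3.556, G_3 = 10^(16.7/10) = 46.77
Friis cascade:
  F = 1.051 + (1.400 − 1)/0.9515 + (3.556 − 1)/0.6798 = 5.231
NF = 10 log₁₀(5.231) = 7.19 dB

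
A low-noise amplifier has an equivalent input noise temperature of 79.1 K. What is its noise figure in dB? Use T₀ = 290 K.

F = 1 + T_e/T₀ = 1 + 79.1/290 = 1.27276
NF = 10 log₁₀(1.27276) = 1.05 dB

1.05 dB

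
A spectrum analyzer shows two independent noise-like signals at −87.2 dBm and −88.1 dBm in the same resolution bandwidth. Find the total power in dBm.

Convert to linear, add, convert back:
P₁ = 1.91×10⁻¹² W, P₂ = 1.55×10⁻¹² W
P_tot = 3.45×10⁻¹² W → 10 log₁₀(P_tot / 10⁻³) = −84.6 dBm

−84.6 dBm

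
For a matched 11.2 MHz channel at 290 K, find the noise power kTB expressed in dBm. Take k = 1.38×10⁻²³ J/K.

−103.5 dBm

P_n = kTB = 1.38×10⁻²³ × 290 × 1.12×10⁷ = 4.48×10⁻¹⁴ W
In dBm: 10 log₁₀(4.48×10⁻¹⁴ / 10⁻³) = −103.5 dBm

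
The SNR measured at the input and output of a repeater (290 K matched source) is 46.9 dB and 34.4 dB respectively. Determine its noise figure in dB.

12.5 dB

NF (dB) = SNR_in(dB) − SNR_out(dB) when the source is at T₀
NF = 46.9 − 34.4 = 12.5 dB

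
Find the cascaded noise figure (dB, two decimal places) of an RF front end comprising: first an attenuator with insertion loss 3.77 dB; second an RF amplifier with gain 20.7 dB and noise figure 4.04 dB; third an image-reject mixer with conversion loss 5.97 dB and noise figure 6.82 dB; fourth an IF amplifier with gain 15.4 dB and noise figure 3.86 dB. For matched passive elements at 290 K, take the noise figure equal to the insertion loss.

7.95 dB

Convert to linear (a loss of L dB is a gain of −L dB): F_i = 10^(NF_i/10), G_i = 10^(G_i,dB/10)
  Stage 1: F_1 = 10^(3.77/10) = 2.382, G_1 = 10^(−3.77/10) = 0.4198
  Stage 2: F_2 = 10^(4.04/10) = 2.535, G_2 = 10^(20.7/10) = 117.5
  Stage 3: F_3 = 10^(6.82/10) = 4.808, G_3 = 10^(−5.97/10) = 0.2529
  Stage 4: F_4 = 10^(3.86/10) = 2.432, G_4 = 10^(15.4/10) = 34.67
Friis cascade:
  F = 2.382 + (2.535 − 1)/0.4198 + (4.808 − 1)/49.32 + (2.432 − 1)/12.47 = 6.232
NF = 10 log₁₀(6.232) = 7.95 dB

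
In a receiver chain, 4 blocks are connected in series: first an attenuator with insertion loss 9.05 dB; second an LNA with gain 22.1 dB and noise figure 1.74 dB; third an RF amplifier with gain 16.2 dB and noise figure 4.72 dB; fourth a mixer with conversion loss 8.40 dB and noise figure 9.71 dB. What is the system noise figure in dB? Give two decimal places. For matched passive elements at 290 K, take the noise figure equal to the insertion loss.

10.83 dB

Convert to linear (a loss of L dB is a gain of −L dB): F_i = 10^(NF_i/10), G_i = 10^(G_i,dB/10)
  Stage 1: F_1 = 10^(9.05/10) = 8.035, G_1 = 10^(−9.05/10) = 0.1245
  Stage 2: F_2 = 10^(1.74/10) = 1.493, G_2 = 10^(22.1/10) = 162.2
  Stage 3: F_3 = 10^(4.72/10) = 2.965, G_3 = 10^(16.2/10) = 41.69
  Stage 4: F_4 = 10^(9.71/10) = 9.354, G_4 = 10^(−8.40/10) = 0.1445
Friis cascade:
  F = 8.035 + (1.493 − 1)/0.1245 + (2.965 − 1)/20.18 + (9.354 − 1)/841.4 = 12.10
NF = 10 log₁₀(12.10) = 10.83 dB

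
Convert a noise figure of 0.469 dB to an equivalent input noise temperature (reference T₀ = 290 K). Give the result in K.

33.1 K

F = 10^(0.469/10) = 1.11404
T_e = (F − 1)·T₀ = (1.11404 − 1) × 290 = 33.1 K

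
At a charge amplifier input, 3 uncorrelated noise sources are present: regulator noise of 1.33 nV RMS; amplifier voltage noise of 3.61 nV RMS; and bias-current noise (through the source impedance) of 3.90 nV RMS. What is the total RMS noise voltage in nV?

Uncorrelated sources add in power (mean-square): V_tot = √(ΣV_i²)
V_tot = √[(1.33×10⁻⁹)² + (3.61×10⁻⁹)² + (3.90×10⁻⁹)²] = 5.48×10⁻⁹ V = 5.48 nV

5.48 nV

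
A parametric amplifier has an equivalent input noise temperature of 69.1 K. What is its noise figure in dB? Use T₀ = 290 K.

F = 1 + T_e/T₀ = 1 + 69.1/290 = 1.23828
NF = 10 log₁₀(1.23828) = 0.928 dB

0.928 dB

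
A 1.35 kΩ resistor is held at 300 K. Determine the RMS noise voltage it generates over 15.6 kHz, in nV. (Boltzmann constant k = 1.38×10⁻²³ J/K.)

V_n = √(4kTRB)
4kTRB = 4 × 1.38×10⁻²³ × 300 × 1.35×10³ × 1.56×10⁴ = 3.49×10⁻¹³ V²
V_n = √(3.49×10⁻¹³) = 5.91×10⁻⁷ V = 591 nV

591 nV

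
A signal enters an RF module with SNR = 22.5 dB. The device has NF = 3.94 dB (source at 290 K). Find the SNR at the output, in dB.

18.56 dB

By definition F = SNR_in/SNR_out, so in dB: SNR_out = SNR_in − NF
SNR_out = 22.5 − 3.94 = 18.56 dB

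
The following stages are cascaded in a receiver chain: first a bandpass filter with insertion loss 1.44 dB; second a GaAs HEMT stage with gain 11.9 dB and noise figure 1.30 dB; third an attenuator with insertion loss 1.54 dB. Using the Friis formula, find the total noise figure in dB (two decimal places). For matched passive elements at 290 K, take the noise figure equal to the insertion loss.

Convert to linear (a loss of L dB is a gain of −L dB): F_i = 10^(NF_i/10), G_i = 10^(G_i,dB/10)
  Stage 1: F_1 = 10^(1.44/10) = 1.393, G_1 = 10^(−1.44/10) = 0.7178
  Stage 2: F_2 = 10^(1.30/10) = 1.349, G_2 = 10^(11.9/10) = 15.49
  Stage 3: F_3 = 10^(1.54/10) = 1.426, G_3 = 10^(−1.54/10) = 0.7015
Friis cascade:
  F = 1.393 + (1.349 − 1)/0.7178 + (1.426 − 1)/11.12 = 1.918
NF = 10 log₁₀(1.918) = 2.83 dB

2.83 dB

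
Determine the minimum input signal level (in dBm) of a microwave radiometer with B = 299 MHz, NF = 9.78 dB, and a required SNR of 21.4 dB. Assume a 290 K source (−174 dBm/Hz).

Sensitivity = −174 + 10 log₁₀(B) + NF + SNR_min
= −174 + 84.76 + 9.78 + 21.4
= −58.06 dBm → −58.1 dBm

−58.1 dBm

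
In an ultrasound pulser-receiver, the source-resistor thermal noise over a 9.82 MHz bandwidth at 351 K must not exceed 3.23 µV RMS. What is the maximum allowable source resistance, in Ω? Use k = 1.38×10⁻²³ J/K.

54.8 Ω

Johnson–Nyquist: V_n = √(4kTRB) ⇒ R = V_n² / (4kTB)
4kTB = 4 × 1.38×10⁻²³ × 351 × 9.82×10⁶ = 1.90×10⁻¹³
R = (3.23×10⁻⁶)² / 1.90×10⁻¹³ = 5.48×10¹ Ω = 54.8 Ω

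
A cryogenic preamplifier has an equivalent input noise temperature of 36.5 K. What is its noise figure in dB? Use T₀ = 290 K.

F = 1 + T_e/T₀ = 1 + 36.5/290 = 1.12586
NF = 10 log₁₀(1.12586) = 0.515 dB

0.515 dB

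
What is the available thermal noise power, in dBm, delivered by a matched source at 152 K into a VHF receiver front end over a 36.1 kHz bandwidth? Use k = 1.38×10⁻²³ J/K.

P_n = kTB = 1.38×10⁻²³ × 152 × 3.61×10⁴ = 7.57×10⁻¹⁷ W
In dBm: 10 log₁₀(7.57×10⁻¹⁷ / 10⁻³) = −131.2 dBm

−131.2 dBm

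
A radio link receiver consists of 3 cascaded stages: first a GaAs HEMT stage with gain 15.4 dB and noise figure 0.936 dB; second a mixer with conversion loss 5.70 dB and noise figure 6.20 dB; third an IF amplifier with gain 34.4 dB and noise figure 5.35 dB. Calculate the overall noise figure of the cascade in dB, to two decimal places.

2.02 dB

Convert to linear (a loss of L dB is a gain of −L dB): F_i = 10^(NF_i/10), G_i = 10^(G_i,dB/10)
  Stage 1: F_1 = 10^(0.936/10) = 1.241, G_1 = 10^(15.4/10) = 34.67
  Stage 2: F_2 = 10^(6.20/10) = 4.169, G_2 = 10^(−5.70/10) = 0.2692
  Stage 3: F_3 = 10^(5.35/10) = 3.428, G_3 = 10^(34.4/10) = 2754
Friis cascade:
  F = 1.241 + (4.169 − 1)/34.67 + (3.428 − 1)/9.333 = 1.592
NF = 10 log₁₀(1.592) = 2.02 dB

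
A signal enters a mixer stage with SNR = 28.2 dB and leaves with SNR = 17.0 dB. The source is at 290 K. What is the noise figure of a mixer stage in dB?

NF (dB) = SNR_in(dB) − SNR_out(dB) when the source is at T₀
NF = 28.2 − 17.0 = 11.2 dB

11.2 dB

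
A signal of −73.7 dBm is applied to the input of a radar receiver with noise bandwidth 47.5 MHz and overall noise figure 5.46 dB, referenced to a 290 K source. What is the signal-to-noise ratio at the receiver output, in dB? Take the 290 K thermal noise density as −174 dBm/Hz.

Noise floor: N = −174 + 10 log₁₀(B) + NF
10 log₁₀(4.75×10⁷) = 76.77 dB
N = −174 + 76.77 + 5.46 = −91.77 dBm
SNR = P_sig − N = −73.7 − (−91.77) = 18.07 dB → 18.1 dB

18.1 dB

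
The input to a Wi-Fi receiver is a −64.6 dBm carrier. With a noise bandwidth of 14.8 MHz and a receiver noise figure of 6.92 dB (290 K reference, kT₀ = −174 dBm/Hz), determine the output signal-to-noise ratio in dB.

Noise floor: N = −174 + 10 log₁₀(B) + NF
10 log₁₀(1.48×10⁷) = 71.7 dB
N = −174 + 71.7 + 6.92 = −95.38 dBm
SNR = P_sig − N = −64.6 − (−95.38) = 30.78 dB → 30.8 dB

30.8 dB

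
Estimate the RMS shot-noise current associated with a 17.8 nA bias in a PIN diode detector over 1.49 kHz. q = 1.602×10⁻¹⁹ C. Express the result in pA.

2.92 pA

I_n = √(2qI·B)
2qI·B = 2 × 1.602×10⁻¹⁹ × 1.78×10⁻⁸ × 1.49×10³ = 8.50×10⁻²⁴ A²
I_n = √(8.50×10⁻²⁴) = 2.92×10⁻¹² A = 2.92 pA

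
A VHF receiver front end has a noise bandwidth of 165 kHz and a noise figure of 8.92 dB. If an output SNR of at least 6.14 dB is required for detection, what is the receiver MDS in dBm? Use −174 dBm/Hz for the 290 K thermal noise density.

Sensitivity = −174 + 10 log₁₀(B) + NF + SNR_min
= −174 + 52.17 + 8.92 + 6.14
= −106.77 dBm → −106.8 dBm

−106.8 dBm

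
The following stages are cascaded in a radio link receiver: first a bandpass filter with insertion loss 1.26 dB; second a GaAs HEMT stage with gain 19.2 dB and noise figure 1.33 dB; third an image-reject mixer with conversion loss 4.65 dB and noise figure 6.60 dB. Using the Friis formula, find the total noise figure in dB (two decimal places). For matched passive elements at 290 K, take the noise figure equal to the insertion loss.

Convert to linear (a loss of L dB is a gain of −L dB): F_i = 10^(NF_i/10), G_i = 10^(G_i,dB/10)
  Stage 1: F_1 = 10^(1.26/10) = 1.337, G_1 = 10^(−1.26/10) = 0.7482
  Stage 2: F_2 = 10^(1.33/10) = 1.358, G_2 = 10^(19.2/10) = 83.18
  Stage 3: F_3 = 10^(6.60/10) = 4.571, G_3 = 10^(−4.65/10) = 0.3428
Friis cascade:
  F = 1.337 + (1.358 − 1)/0.7482 + (4.571 − 1)/62.23 = 1.873
NF = 10 log₁₀(1.873) = 2.73 dB

2.73 dB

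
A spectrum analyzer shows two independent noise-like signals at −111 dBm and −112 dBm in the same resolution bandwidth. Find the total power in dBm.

−108.5 dBm

Convert to linear, add, convert back:
P₁ = 7.94×10⁻¹⁵ W, P₂ = 6.31×10⁻¹⁵ W
P_tot = 1.43×10⁻¹⁴ W → 10 log₁₀(P_tot / 10⁻³) = −108.5 dBm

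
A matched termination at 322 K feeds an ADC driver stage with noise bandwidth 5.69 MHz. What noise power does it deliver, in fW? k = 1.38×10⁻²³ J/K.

25.3 fW

P_n = kTB = 1.38×10⁻²³ × 322 × 5.69×10⁶ = 2.53×10⁻¹⁴ W = 25.3 fW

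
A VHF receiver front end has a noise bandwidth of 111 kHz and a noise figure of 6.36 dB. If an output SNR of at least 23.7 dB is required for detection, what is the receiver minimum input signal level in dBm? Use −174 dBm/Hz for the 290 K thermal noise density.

Sensitivity = −174 + 10 log₁₀(B) + NF + SNR_min
= −174 + 50.45 + 6.36 + 23.7
= −93.49 dBm → −93.5 dBm

−93.5 dBm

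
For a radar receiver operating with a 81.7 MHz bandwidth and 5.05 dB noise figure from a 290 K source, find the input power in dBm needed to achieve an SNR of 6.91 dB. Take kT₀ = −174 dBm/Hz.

Sensitivity = −174 + 10 log₁₀(B) + NF + SNR_min
= −174 + 79.12 + 5.05 + 6.91
= −82.92 dBm → −82.9 dBm

−82.9 dBm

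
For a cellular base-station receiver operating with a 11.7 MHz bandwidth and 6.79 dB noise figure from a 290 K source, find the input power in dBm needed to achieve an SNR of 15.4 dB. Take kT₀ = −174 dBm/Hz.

−81.1 dBm

Sensitivity = −174 + 10 log₁₀(B) + NF + SNR_min
= −174 + 70.68 + 6.79 + 15.4
= −81.13 dBm → −81.1 dBm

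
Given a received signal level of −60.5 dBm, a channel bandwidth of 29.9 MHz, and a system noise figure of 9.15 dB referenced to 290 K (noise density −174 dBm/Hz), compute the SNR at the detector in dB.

29.6 dB

Noise floor: N = −174 + 10 log₁₀(B) + NF
10 log₁₀(2.99×10⁷) = 74.76 dB
N = −174 + 74.76 + 9.15 = −90.09 dBm
SNR = P_sig − N = −60.5 − (−90.09) = 29.59 dB → 29.6 dB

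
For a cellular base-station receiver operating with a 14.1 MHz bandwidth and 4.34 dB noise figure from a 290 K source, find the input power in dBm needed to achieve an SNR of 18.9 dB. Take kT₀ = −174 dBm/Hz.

−79.3 dBm

Sensitivity = −174 + 10 log₁₀(B) + NF + SNR_min
= −174 + 71.49 + 4.34 + 18.9
= −79.27 dBm → −79.3 dBm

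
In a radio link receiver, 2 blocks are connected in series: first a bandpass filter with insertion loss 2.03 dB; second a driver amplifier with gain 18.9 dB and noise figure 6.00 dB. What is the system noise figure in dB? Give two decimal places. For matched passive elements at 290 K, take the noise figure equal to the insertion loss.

8.03 dB

Convert to linear (a loss of L dB is a gain of −L dB): F_i = 10^(NF_i/10), G_i = 10^(G_i,dB/10)
  Stage 1: F_1 = 10^(2.03/10) = 1.596, G_1 = 10^(−2.03/10) = 0.6266
  Stage 2: F_2 = 10^(6.00/10) = 3.981, G_2 = 10^(18.9/10) = 77.62
Friis cascade:
  F = 1.596 + (3.981 − 1)/0.6266 = 6.353
NF = 10 log₁₀(6.353) = 8.03 dB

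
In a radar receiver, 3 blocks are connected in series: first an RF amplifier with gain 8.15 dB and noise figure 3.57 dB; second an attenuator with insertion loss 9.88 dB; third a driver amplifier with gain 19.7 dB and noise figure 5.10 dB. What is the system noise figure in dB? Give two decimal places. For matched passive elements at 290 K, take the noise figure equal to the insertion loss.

8.41 dB

Convert to linear (a loss of L dB is a gain of −L dB): F_i = 10^(NF_i/10), G_i = 10^(G_i,dB/10)
  Stage 1: F_1 = 10^(3.57/10) = 2.275, G_1 = 10^(8.15/10) = 6.531
  Stage 2: F_2 = 10^(9.88/10) = 9.727, G_2 = 10^(−9.88/10) = 0.1028
  Stage 3: F_3 = 10^(5.10/10) = 3.236, G_3 = 10^(19.7/10) = 93.33
Friis cascade:
  F = 2.275 + (9.727 − 1)/6.531 + (3.236 − 1)/0.6714 = 6.941
NF = 10 log₁₀(6.941) = 8.41 dB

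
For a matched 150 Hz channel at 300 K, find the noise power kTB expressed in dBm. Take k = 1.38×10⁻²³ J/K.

P_n = kTB = 1.38×10⁻²³ × 300 × 1.50×10² = 6.21×10⁻¹⁹ W
In dBm: 10 log₁₀(6.21×10⁻¹⁹ / 10⁻³) = −152.1 dBm

−152.1 dBm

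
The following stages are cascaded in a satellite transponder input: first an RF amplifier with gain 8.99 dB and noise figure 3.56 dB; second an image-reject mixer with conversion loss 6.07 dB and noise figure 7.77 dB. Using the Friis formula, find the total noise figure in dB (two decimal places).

Convert to linear (a loss of L dB is a gain of −L dB): F_i = 10^(NF_i/10), G_i = 10^(G_i,dB/10)
  Stage 1: F_1 = 10^(3.56/10) = 2.270, G_1 = 10^(8.99/10) = 7.925
  Stage 2: F_2 = 10^(7.77/10) = 5.984, G_2 = 10^(−6.07/10) = 0.2472
Friis cascade:
  F = 2.270 + (5.984 − 1)/7.925 = 2.899
NF = 10 log₁₀(2.899) = 4.62 dB

4.62 dB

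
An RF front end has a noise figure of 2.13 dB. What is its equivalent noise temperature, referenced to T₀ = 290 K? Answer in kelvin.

184 K

F = 10^(2.13/10) = 1.63305
T_e = (F − 1)·T₀ = (1.63305 − 1) × 290 = 184 K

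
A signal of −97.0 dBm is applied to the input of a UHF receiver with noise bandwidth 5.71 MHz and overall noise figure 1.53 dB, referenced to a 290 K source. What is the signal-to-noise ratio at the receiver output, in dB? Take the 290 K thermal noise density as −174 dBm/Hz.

7.9 dB

Noise floor: N = −174 + 10 log₁₀(B) + NF
10 log₁₀(5.71×10⁶) = 67.57 dB
N = −174 + 67.57 + 1.53 = −104.90 dBm
SNR = P_sig − N = −97.0 − (−104.90) = 7.90 dB → 7.9 dB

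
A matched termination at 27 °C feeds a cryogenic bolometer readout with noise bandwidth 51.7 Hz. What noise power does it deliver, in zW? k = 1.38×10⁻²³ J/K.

T = 27 °C + 273.15 = 300.15 K
P_n = kTB = 1.38×10⁻²³ × 300.15 × 5.17×10¹ = 2.14×10⁻¹⁹ W = 214 zW

214 zW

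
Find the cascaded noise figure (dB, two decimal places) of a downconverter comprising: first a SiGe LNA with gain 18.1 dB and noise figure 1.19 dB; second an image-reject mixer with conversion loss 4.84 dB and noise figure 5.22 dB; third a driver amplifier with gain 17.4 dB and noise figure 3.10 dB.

Convert to linear (a loss of L dB is a gain of −L dB): F_i = 10^(NF_i/10), G_i = 10^(G_i,dB/10)
  Stage 1: F_1 = 10^(1.19/10) = 1.315, G_1 = 10^(18.1/10) = 64.57
  Stage 2: F_2 = 10^(5.22/10) = 3.327, G_2 = 10^(−4.84/10) = 0.3281
  Stage 3: F_3 = 10^(3.10/10) = 2.042, G_3 = 10^(17.4/10) = 54.95
Friis cascade:
  F = 1.315 + (3.327 − 1)/64.57 + (2.042 − 1)/21.18 = 1.400
NF = 10 log₁₀(1.400) = 1.46 dB

1.46 dB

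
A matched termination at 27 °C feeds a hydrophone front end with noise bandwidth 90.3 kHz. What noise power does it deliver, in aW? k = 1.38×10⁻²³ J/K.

T = 27 °C + 273.15 = 300.15 K
P_n = kTB = 1.38×10⁻²³ × 300.15 × 9.03×10⁴ = 3.74×10⁻¹⁶ W = 374 aW

374 aW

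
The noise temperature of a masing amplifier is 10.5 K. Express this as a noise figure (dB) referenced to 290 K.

0.154 dB

F = 1 + T_e/T₀ = 1 + 10.5/290 = 1.03621
NF = 10 log₁₀(1.03621) = 0.154 dB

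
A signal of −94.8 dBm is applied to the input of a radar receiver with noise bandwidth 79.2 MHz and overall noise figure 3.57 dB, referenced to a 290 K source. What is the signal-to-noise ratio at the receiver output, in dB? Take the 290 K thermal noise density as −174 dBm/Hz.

Noise floor: N = −174 + 10 log₁₀(B) + NF
10 log₁₀(7.92×10⁷) = 78.99 dB
N = −174 + 78.99 + 3.57 = −91.44 dBm
SNR = P_sig − N = −94.8 − (−91.44) = −3.36 dB → −3.4 dB

−3.4 dB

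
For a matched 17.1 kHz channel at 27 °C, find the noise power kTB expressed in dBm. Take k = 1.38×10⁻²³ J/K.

T = 27 °C + 273.15 = 300.15 K
P_n = kTB = 1.38×10⁻²³ × 300.15 × 1.71×10⁴ = 7.08×10⁻¹⁷ W
In dBm: 10 log₁₀(7.08×10⁻¹⁷ / 10⁻³) = −131.5 dBm

−131.5 dBm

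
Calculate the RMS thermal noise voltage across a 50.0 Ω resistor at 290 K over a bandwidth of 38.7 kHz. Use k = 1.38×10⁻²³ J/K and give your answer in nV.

176 nV

V_n = √(4kTRB)
4kTRB = 4 × 1.38×10⁻²³ × 290 × 5.00×10¹ × 3.87×10⁴ = 3.10×10⁻¹⁴ V²
V_n = √(3.10×10⁻¹⁴) = 1.76×10⁻⁷ V = 176 nV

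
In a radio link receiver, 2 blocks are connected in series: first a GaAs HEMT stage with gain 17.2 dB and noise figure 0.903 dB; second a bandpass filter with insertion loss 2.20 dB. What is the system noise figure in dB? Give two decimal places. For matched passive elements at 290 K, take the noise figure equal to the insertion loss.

0.95 dB

Convert to linear (a loss of L dB is a gain of −L dB): F_i = 10^(NF_i/10), G_i = 10^(G_i,dB/10)
  Stage 1: F_1 = 10^(0.903/10) = 1.231, G_1 = 10^(17.2/10) = 52.48
  Stage 2: F_2 = 10^(2.20/10) = 1.660, G_2 = 10^(−2.20/10) = 0.6026
Friis cascade:
  F = 1.231 + (1.660 − 1)/52.48 = 1.244
NF = 10 log₁₀(1.244) = 0.95 dB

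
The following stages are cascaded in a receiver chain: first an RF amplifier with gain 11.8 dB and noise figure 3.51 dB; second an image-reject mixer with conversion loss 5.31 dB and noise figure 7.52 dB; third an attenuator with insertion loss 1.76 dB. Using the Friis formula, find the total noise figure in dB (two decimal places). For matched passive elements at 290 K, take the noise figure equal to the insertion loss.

4.25 dB

Convert to linear (a loss of L dB is a gain of −L dB): F_i = 10^(NF_i/10), G_i = 10^(G_i,dB/10)
  Stage 1: F_1 = 10^(3.51/10) = 2.244, G_1 = 10^(11.8/10) = 15.14
  Stage 2: F_2 = 10^(7.52/10) = 5.649, G_2 = 10^(−5.31/10) = 0.2944
  Stage 3: F_3 = 10^(1.76/10) = 1.500, G_3 = 10^(−1.76/10) = 0.6668
Friis cascade:
  F = 2.244 + (5.649 − 1)/15.14 + (1.500 − 1)/4.457 = 2.663
NF = 10 log₁₀(2.663) = 4.25 dB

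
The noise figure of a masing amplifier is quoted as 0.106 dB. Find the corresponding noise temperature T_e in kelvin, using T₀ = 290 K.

7.17 K

F = 10^(0.106/10) = 1.02471
T_e = (F − 1)·T₀ = (1.02471 − 1) × 290 = 7.17 K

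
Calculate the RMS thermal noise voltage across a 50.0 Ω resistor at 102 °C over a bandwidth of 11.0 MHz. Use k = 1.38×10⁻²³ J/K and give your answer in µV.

T = 102 °C + 273.15 = 375.15 K
V_n = √(4kTRB)
4kTRB = 4 × 1.38×10⁻²³ × 375.15 × 5.00×10¹ × 1.10×10⁷ = 1.14×10⁻¹¹ V²
V_n = √(1.14×10⁻¹¹) = 3.37×10⁻⁶ V = 3.37 µV

3.37 µV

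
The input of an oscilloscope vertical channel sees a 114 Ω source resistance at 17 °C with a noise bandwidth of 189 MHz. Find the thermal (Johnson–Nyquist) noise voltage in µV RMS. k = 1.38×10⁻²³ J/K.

18.6 µV

T = 17 °C + 273.15 = 290.15 K
V_n = √(4kTRB)
4kTRB = 4 × 1.38×10⁻²³ × 290.15 × 1.14×10² × 1.89×10⁸ = 3.45×10⁻¹⁰ V²
V_n = √(3.45×10⁻¹⁰) = 1.86×10⁻⁵ V = 18.6 µV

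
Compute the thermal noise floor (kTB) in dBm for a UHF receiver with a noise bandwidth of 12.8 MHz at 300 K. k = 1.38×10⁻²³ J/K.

−102.8 dBm

P_n = kTB = 1.38×10⁻²³ × 300 × 1.28×10⁷ = 5.30×10⁻¹⁴ W
In dBm: 10 log₁₀(5.30×10⁻¹⁴ / 10⁻³) = −102.8 dBm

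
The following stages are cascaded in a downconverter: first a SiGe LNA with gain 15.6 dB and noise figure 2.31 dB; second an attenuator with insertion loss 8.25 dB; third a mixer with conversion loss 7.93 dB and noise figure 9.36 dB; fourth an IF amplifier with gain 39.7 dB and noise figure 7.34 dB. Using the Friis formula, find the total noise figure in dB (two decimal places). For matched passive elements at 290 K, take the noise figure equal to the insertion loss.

9.20 dB

Convert to linear (a loss of L dB is a gain of −L dB): F_i = 10^(NF_i/10), G_i = 10^(G_i,dB/10)
  Stage 1: F_1 = 10^(2.31/10) = 1.702, G_1 = 10^(15.6/10) = 36.31
  Stage 2: F_2 = 10^(8.25/10) = 6.683, G_2 = 10^(−8.25/10) = 0.1496
  Stage 3: F_3 = 10^(9.36/10) = 8.630, G_3 = 10^(−7.93/10) = 0.1611
  Stage 4: F_4 = 10^(7.34/10) = 5.420, G_4 = 10^(39.7/10) = 9333
Friis cascade:
  F = 1.702 + (6.683 − 1)/36.31 + (8.630 − 1)/5.433 + (5.420 − 1)/0.8750 = 8.315
NF = 10 log₁₀(8.315) = 9.20 dB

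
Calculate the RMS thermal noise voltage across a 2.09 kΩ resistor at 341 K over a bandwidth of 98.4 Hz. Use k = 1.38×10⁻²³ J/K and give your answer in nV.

V_n = √(4kTRB)
4kTRB = 4 × 1.38×10⁻²³ × 341 × 2.09×10³ × 9.84×10¹ = 3.87×10⁻¹⁵ V²
V_n = √(3.87×10⁻¹⁵) = 6.22×10⁻⁸ V = 62.2 nV

62.2 nV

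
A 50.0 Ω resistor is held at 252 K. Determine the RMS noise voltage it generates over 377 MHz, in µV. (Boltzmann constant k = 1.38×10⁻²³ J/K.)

V_n = √(4kTRB)
4kTRB = 4 × 1.38×10⁻²³ × 252 × 5.00×10¹ × 3.77×10⁸ = 2.62×10⁻¹⁰ V²
V_n = √(2.62×10⁻¹⁰) = 1.62×10⁻⁵ V = 16.2 µV

16.2 µV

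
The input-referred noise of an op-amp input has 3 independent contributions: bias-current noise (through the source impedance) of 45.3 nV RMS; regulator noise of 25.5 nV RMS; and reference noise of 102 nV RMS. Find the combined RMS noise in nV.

Uncorrelated sources add in power (mean-square): V_tot = √(ΣV_i²)
V_tot = √[(4.53×10⁻⁸)² + (2.55×10⁻⁸)² + (1.02×10⁻⁷)²] = 1.14×10⁻⁷ V = 114 nV

114 nV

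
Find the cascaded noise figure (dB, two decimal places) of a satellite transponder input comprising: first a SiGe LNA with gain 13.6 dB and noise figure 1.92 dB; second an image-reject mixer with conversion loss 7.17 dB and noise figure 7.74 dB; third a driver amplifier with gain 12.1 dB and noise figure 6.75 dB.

4.18 dB

Convert to linear (a loss of L dB is a gain of −L dB): F_i = 10^(NF_i/10), G_i = 10^(G_i,dB/10)
  Stage 1: F_1 = 10^(1.92/10) = 1.556, G_1 = 10^(13.6/10) = 22.91
  Stage 2: F_2 = 10^(7.74/10) = 5.943, G_2 = 10^(−7.17/10) = 0.1919
  Stage 3: F_3 = 10^(6.75/10) = 4.732, G_3 = 10^(12.1/10) = 16.22
Friis cascade:
  F = 1.556 + (5.943 − 1)/22.91 + (4.732 − 1)/4.395 = 2.621
NF = 10 log₁₀(2.621) = 4.18 dB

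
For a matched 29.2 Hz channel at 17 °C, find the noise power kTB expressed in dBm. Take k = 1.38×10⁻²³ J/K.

−159.3 dBm

T = 17 °C + 273.15 = 290.15 K
P_n = kTB = 1.38×10⁻²³ × 290.15 × 2.92×10¹ = 1.17×10⁻¹⁹ W
In dBm: 10 log₁₀(1.17×10⁻¹⁹ / 10⁻³) = −159.3 dBm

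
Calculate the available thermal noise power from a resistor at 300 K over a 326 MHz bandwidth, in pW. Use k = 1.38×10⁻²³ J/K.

P_n = kTB = 1.38×10⁻²³ × 300 × 3.26×10⁸ = 1.35×10⁻¹² W = 1.35 pW

1.35 pW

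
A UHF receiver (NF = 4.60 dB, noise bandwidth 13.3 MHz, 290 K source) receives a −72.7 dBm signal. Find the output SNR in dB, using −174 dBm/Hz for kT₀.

25.5 dB

Noise floor: N = −174 + 10 log₁₀(B) + NF
10 log₁₀(1.33×10⁷) = 71.24 dB
N = −174 + 71.24 + 4.60 = −98.16 dBm
SNR = P_sig − N = −72.7 − (−98.16) = 25.46 dB → 25.5 dB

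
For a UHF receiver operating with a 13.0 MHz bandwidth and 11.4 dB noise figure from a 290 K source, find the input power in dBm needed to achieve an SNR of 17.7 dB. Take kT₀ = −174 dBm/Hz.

−73.8 dBm

Sensitivity = −174 + 10 log₁₀(B) + NF + SNR_min
= −174 + 71.14 + 11.4 + 17.7
= −73.76 dBm → −73.8 dBm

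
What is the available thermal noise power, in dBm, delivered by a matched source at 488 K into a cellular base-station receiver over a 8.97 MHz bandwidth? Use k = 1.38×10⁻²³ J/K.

P_n = kTB = 1.38×10⁻²³ × 488 × 8.97×10⁶ = 6.04×10⁻¹⁴ W
In dBm: 10 log₁₀(6.04×10⁻¹⁴ / 10⁻³) = −102.2 dBm

−102.2 dBm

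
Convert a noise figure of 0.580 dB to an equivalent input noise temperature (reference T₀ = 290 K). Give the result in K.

41.4 K

F = 10^(0.580/10) = 1.14288
T_e = (F − 1)·T₀ = (1.14288 − 1) × 290 = 41.4 K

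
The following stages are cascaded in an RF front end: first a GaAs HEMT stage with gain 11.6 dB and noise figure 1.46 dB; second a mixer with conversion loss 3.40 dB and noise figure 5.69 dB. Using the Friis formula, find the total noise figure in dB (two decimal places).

2.01 dB

Convert to linear (a loss of L dB is a gain of −L dB): F_i = 10^(NF_i/10), G_i = 10^(G_i,dB/10)
  Stage 1: F_1 = 10^(1.46/10) = 1.400, G_1 = 10^(11.6/10) = 14.45
  Stage 2: F_2 = 10^(5.69/10) = 3.707, G_2 = 10^(−3.40/10) = 0.4571
Friis cascade:
  F = 1.400 + (3.707 − 1)/14.45 = 1.587
NF = 10 log₁₀(1.587) = 2.01 dB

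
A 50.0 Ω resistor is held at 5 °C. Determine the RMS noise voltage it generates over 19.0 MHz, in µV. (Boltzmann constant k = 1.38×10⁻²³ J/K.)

3.82 µV

T = 5 °C + 273.15 = 278.15 K
V_n = √(4kTRB)
4kTRB = 4 × 1.38×10⁻²³ × 278.15 × 5.00×10¹ × 1.90×10⁷ = 1.46×10⁻¹¹ V²
V_n = √(1.46×10⁻¹¹) = 3.82×10⁻⁶ V = 3.82 µV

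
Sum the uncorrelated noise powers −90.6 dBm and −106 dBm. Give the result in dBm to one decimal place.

−90.5 dBm

Convert to linear, add, convert back:
P₁ = 8.71×10⁻¹³ W, P₂ = 2.51×10⁻¹⁴ W
P_tot = 8.96×10⁻¹³ W → 10 log₁₀(P_tot / 10⁻³) = −90.5 dBm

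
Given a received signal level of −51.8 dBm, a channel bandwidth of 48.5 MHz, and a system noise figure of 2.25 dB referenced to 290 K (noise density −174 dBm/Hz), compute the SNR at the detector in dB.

43.1 dB

Noise floor: N = −174 + 10 log₁₀(B) + NF
10 log₁₀(4.85×10⁷) = 76.86 dB
N = −174 + 76.86 + 2.25 = −94.89 dBm
SNR = P_sig − N = −51.8 − (−94.89) = 43.09 dB → 43.1 dB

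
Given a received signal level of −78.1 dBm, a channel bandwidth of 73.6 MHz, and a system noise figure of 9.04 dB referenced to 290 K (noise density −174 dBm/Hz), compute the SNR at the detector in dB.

8.2 dB

Noise floor: N = −174 + 10 log₁₀(B) + NF
10 log₁₀(7.36×10⁷) = 78.67 dB
N = −174 + 78.67 + 9.04 = −86.29 dBm
SNR = P_sig − N = −78.1 − (−86.29) = 8.19 dB → 8.2 dB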